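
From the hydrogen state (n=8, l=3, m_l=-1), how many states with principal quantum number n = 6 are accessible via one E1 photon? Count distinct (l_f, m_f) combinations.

6

E1 requires Δl = ±1, so l_f ∈ {2, 4}; with 0 ≤ l_f ≤ n_f−1 = 5, the allowed l_f values are {2, 4}.
For l_f = 2: m_f ∈ {m_i−1, m_i, m_i+1} ∩ [−2, 2] = {-2, -1, 0} → 3 states.
For l_f = 4: m_f ∈ {m_i−1, m_i, m_i+1} ∩ [−4, 4] = {-2, -1, 0} → 3 states.
Total: 6.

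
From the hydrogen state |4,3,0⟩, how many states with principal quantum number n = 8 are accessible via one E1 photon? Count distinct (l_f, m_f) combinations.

E1 requires Δl = ±1, so l_f ∈ {2, 4}; with 0 ≤ l_f ≤ n_f−1 = 7, the allowed l_f values are {2, 4}.
For l_f = 2: m_f ∈ {m_i−1, m_i, m_i+1} ∩ [−2, 2] = {-1, 0, 1} → 3 states.
For l_f = 4: m_f ∈ {m_i−1, m_i, m_i+1} ∩ [−4, 4] = {-1, 0, 1} → 3 states.
Total: 6.

6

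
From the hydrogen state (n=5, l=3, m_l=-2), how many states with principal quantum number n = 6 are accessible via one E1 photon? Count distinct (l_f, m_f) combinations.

5

E1 requires Δl = ±1, so l_f ∈ {2, 4}; with 0 ≤ l_f ≤ n_f−1 = 5, the allowed l_f values are {2, 4}.
For l_f = 2: m_f ∈ {m_i−1, m_i, m_i+1} ∩ [−2, 2] = {-2, -1} → 2 states.
For l_f = 4: m_f ∈ {m_i−1, m_i, m_i+1} ∩ [−4, 4] = {-3, -2, -1} → 3 states.
Total: 5.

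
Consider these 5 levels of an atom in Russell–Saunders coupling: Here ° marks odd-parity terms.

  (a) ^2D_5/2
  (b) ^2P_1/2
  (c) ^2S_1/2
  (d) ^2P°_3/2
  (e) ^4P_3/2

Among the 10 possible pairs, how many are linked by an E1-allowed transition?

3

(a)–(b): forbidden (parity, ΔJ).
(a)–(c): forbidden (parity, ΔL, ΔJ).
(a)–(d): allowed.
(a)–(e): forbidden (parity, ΔS).
(b)–(c): forbidden (parity).
(b)–(d): allowed.
(b)–(e): forbidden (parity, ΔS).
(c)–(d): allowed.
(c)–(e): forbidden (parity, ΔS).
(d)–(e): forbidden (ΔS).
Allowed pairs: 3 of 10.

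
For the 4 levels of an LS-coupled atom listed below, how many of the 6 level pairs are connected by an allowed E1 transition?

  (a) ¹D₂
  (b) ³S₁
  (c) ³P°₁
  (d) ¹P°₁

2

(a)–(b): forbidden (parity, ΔS, ΔL).
(a)–(c): forbidden (ΔS).
(a)–(d): allowed.
(b)–(c): allowed.
(b)–(d): forbidden (ΔS).
(c)–(d): forbidden (parity, ΔS).
Allowed pairs: 2 of 6.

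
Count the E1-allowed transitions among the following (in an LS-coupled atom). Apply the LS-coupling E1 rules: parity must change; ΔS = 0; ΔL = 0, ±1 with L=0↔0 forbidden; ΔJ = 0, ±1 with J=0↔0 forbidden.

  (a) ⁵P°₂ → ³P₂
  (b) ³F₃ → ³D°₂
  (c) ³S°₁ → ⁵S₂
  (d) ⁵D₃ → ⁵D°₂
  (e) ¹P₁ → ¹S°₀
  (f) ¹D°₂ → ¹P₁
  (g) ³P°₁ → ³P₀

(a) forbidden (ΔS fails)
(b) allowed
(c) forbidden (ΔS, ΔL fail)
(d) allowed
(e) allowed
(f) allowed
(g) allowed
Total allowed: 5 of 7.

5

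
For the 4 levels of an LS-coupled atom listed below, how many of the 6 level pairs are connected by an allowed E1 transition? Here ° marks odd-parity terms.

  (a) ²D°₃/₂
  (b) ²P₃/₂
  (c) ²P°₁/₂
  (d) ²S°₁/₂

3

(a)–(b): allowed.
(a)–(c): forbidden (parity).
(a)–(d): forbidden (parity, ΔL).
(b)–(c): allowed.
(b)–(d): allowed.
(c)–(d): forbidden (parity).
Allowed pairs: 3 of 6.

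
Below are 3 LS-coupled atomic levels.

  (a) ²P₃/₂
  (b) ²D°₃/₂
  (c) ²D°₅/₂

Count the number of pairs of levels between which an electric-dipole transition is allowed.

(a)–(b): allowed.
(a)–(c): allowed.
(b)–(c): forbidden (parity).
Allowed pairs: 2 of 3.

2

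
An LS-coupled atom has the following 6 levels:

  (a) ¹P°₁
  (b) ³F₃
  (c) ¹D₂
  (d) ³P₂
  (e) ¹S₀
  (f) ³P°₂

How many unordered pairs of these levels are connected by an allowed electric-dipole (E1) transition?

3

(a)–(b): forbidden (ΔS, ΔL, ΔJ).
(a)–(c): allowed.
(a)–(d): forbidden (ΔS).
(a)–(e): allowed.
(a)–(f): forbidden (parity, ΔS).
(b)–(c): forbidden (parity, ΔS).
(b)–(d): forbidden (parity, ΔL).
(b)–(e): forbidden (parity, ΔS, ΔL, ΔJ).
(b)–(f): forbidden (ΔL).
(c)–(d): forbidden (parity, ΔS).
(c)–(e): forbidden (parity, ΔL, ΔJ).
(c)–(f): forbidden (ΔS).
(d)–(e): forbidden (parity, ΔS, ΔJ).
(d)–(f): allowed.
(e)–(f): forbidden (ΔS, ΔJ).
Allowed pairs: 3 of 15.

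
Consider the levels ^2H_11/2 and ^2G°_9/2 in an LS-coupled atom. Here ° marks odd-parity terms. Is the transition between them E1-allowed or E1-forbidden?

Initial level: S=1/2, L=5, J=11/2, parity even. Final level: S=1/2, L=4, J=9/2, parity odd.
Parity must change: even → odd — ✓.
ΔS = 0: S: 1/2 → 1/2 — ✓.
ΔL = 0, ±1 (not L=0↔0): L: 5 → 4, ΔL = -1 — ✓.
ΔJ = 0, ±1 (not J=0↔0): J: 11/2 → 9/2, ΔJ = -1 — ✓.
All four E1 rules are satisfied.

allowed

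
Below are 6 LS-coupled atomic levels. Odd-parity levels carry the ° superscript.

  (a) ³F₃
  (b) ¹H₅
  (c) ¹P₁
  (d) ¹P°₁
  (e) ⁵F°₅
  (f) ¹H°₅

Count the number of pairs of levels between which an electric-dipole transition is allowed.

(a)–(b): forbidden (parity, ΔS, ΔL, ΔJ).
(a)–(c): forbidden (parity, ΔS, ΔL, ΔJ).
(a)–(d): forbidden (ΔS, ΔL, ΔJ).
(a)–(e): forbidden (ΔS, ΔJ).
(a)–(f): forbidden (ΔS, ΔL, ΔJ).
(b)–(c): forbidden (parity, ΔL, ΔJ).
(b)–(d): forbidden (ΔL, ΔJ).
(b)–(e): forbidden (ΔS, ΔL).
(b)–(f): allowed.
(c)–(d): allowed.
(c)–(e): forbidden (ΔS, ΔL, ΔJ).
(c)–(f): forbidden (ΔL, ΔJ).
(d)–(e): forbidden (parity, ΔS, ΔL, ΔJ).
(d)–(f): forbidden (parity, ΔL, ΔJ).
(e)–(f): forbidden (parity, ΔS, ΔL).
Allowed pairs: 2 of 15.

2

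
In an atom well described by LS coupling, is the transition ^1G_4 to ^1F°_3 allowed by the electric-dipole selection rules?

Initial level: S=0, L=4, J=4, parity even. Final level: S=0, L=3, J=3, parity odd.
Parity must change: even → odd — ✓.
ΔS = 0: S: 0 → 0 — ✓.
ΔL = 0, ±1 (not L=0↔0): L: 4 → 3, ΔL = -1 — ✓.
ΔJ = 0, ±1 (not J=0↔0): J: 4 → 3, ΔJ = -1 — ✓.
All four E1 rules are satisfied.

allowed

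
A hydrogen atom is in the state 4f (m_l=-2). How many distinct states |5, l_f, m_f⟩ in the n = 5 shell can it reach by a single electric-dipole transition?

E1 requires Δl = ±1, so l_f ∈ {2, 4}; with 0 ≤ l_f ≤ n_f−1 = 4, the allowed l_f values are {2, 4}.
For l_f = 2: m_f ∈ {m_i−1, m_i, m_i+1} ∩ [−2, 2] = {-2, -1} → 2 states.
For l_f = 4: m_f ∈ {m_i−1, m_i, m_i+1} ∩ [−4, 4] = {-3, -2, -1} → 3 states.
Total: 5.

5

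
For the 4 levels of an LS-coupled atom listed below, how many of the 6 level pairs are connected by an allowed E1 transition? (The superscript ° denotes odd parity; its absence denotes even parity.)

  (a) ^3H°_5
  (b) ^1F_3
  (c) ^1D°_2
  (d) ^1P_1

2

(a)–(b): forbidden (ΔS, ΔL, ΔJ).
(a)–(c): forbidden (parity, ΔS, ΔL, ΔJ).
(a)–(d): forbidden (ΔS, ΔL, ΔJ).
(b)–(c): allowed.
(b)–(d): forbidden (parity, ΔL, ΔJ).
(c)–(d): allowed.
Allowed pairs: 2 of 6.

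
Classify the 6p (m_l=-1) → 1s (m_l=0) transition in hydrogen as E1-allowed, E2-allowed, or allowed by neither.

Δl = 0 − 1 = -1; l_i + l_f = 1.
Δm_l = +1.
E1 (Δl = ±1, |Δm_l| ≤ 1): satisfied.
E2 (Δl = 0,±2, l_i+l_f ≥ 2, |Δm_l| ≤ 2): not satisfied.

E1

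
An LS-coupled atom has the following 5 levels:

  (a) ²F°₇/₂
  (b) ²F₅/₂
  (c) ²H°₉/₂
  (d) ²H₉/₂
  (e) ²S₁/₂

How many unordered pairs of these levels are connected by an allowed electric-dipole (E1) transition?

(a)–(b): allowed.
(a)–(c): forbidden (parity, ΔL).
(a)–(d): forbidden (ΔL).
(a)–(e): forbidden (ΔL, ΔJ).
(b)–(c): forbidden (ΔL, ΔJ).
(b)–(d): forbidden (parity, ΔL, ΔJ).
(b)–(e): forbidden (parity, ΔL, ΔJ).
(c)–(d): allowed.
(c)–(e): forbidden (ΔL, ΔJ).
(d)–(e): forbidden (parity, ΔL, ΔJ).
Allowed pairs: 2 of 10.

2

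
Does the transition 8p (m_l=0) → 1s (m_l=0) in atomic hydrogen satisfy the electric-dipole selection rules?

allowed

Initial l = 1, final l = 0, so Δl = -1. E1 requires Δl = ±1: satisfied.
m_l: 0 → 0 (Δm_l = +0). |Δm_l| ≤ 1 satisfied.
All E1 selection rules are satisfied.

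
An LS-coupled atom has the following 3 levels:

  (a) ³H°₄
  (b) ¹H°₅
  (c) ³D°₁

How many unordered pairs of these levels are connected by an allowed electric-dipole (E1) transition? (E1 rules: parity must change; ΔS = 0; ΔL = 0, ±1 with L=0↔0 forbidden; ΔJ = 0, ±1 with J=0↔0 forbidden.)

0

(a)–(b): forbidden (parity, ΔS).
(a)–(c): forbidden (parity, ΔL, ΔJ).
(b)–(c): forbidden (parity, ΔS, ΔL, ΔJ).
Allowed pairs: 0 of 3.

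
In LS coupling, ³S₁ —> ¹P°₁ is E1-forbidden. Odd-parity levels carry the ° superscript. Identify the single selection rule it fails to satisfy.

the ΔS = 0 rule

Reading off the term symbols: S 1→0, L 0→1, J 1→1, parity even→odd.
ΔJ = 0, ±1 (not J=0↔0): J: 1 → 1, ΔJ = +0 — satisfied.
ΔS = 0: S: 1 → 0 — violated.
Parity must change: even → odd — satisfied.
ΔL = 0, ±1 (not L=0↔0): L: 0 → 1, ΔL = +1 — satisfied.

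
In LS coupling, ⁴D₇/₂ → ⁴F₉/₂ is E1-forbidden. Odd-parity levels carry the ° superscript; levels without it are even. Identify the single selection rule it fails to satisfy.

parity

Parity must change: even → even — ✗.
ΔS = 0: S: 3/2 → 3/2 — ✓.
ΔL = 0, ±1 (not L=0↔0): L: 2 → 3, ΔL = +1 — ✓.
ΔJ = 0, ±1 (not J=0↔0): J: 7/2 → 9/2, ΔJ = +1 — ✓.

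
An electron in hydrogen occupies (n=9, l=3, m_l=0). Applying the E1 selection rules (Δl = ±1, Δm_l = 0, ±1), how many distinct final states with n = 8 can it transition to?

6

E1 requires Δl = ±1, so l_f ∈ {2, 4}; with 0 ≤ l_f ≤ n_f−1 = 7, the allowed l_f values are {2, 4}.
For l_f = 2: m_f ∈ {m_i−1, m_i, m_i+1} ∩ [−2, 2] = {-1, 0, 1} → 3 states.
For l_f = 4: m_f ∈ {m_i−1, m_i, m_i+1} ∩ [−4, 4] = {-1, 0, 1} → 3 states.
Total: 6.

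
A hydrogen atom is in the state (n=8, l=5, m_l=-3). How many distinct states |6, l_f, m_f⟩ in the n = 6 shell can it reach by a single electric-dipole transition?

E1 requires Δl = ±1, so l_f ∈ {4, 6}; with 0 ≤ l_f ≤ n_f−1 = 5, the allowed l_f values are {4}.
For l_f = 4: m_f ∈ {m_i−1, m_i, m_i+1} ∩ [−4, 4] = {-4, -3, -2} → 3 states.
Total: 3.

3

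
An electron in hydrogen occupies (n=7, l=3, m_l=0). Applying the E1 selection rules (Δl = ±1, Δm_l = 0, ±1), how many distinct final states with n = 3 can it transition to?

3

E1 requires Δl = ±1, so l_f ∈ {2, 4}; with 0 ≤ l_f ≤ n_f−1 = 2, the allowed l_f values are {2}.
For l_f = 2: m_f ∈ {m_i−1, m_i, m_i+1} ∩ [−2, 2] = {-1, 0, 1} → 3 states.
Total: 3.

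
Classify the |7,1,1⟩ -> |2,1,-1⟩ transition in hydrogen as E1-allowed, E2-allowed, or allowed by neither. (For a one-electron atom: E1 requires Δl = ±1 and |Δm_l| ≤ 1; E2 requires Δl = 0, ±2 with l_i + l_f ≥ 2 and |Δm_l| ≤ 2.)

E2

Δl = 1 − 1 = +0; l_i + l_f = 2.
Δm_l = -2.
E1 (Δl = ±1, |Δm_l| ≤ 1): not satisfied.
E2 (Δl = 0,±2, l_i+l_f ≥ 2, |Δm_l| ≤ 2): satisfied.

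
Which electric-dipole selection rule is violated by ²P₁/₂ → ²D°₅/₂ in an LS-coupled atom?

Initial level: S=1/2, L=1, J=1/2, parity even. Final level: S=1/2, L=2, J=5/2, parity odd.
ΔS = 0: S: 1/2 → 1/2 — ✓.
ΔJ = 0, ±1 (not J=0↔0): J: 1/2 → 5/2, ΔJ = +2 — ✗.
ΔL = 0, ±1 (not L=0↔0): L: 1 → 2, ΔL = +1 — ✓.
Parity must change: even → odd — ✓.

the ΔJ = 0, ±1 rule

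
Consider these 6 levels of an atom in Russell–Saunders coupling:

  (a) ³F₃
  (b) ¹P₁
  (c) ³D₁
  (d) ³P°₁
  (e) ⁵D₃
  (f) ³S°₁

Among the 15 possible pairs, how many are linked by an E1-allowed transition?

(a)–(b): forbidden (parity, ΔS, ΔL, ΔJ).
(a)–(c): forbidden (parity, ΔJ).
(a)–(d): forbidden (ΔL, ΔJ).
(a)–(e): forbidden (parity, ΔS).
(a)–(f): forbidden (ΔL, ΔJ).
(b)–(c): forbidden (parity, ΔS).
(b)–(d): forbidden (ΔS).
(b)–(e): forbidden (parity, ΔS, ΔJ).
(b)–(f): forbidden (ΔS).
(c)–(d): allowed.
(c)–(e): forbidden (parity, ΔS, ΔJ).
(c)–(f): forbidden (ΔL).
(d)–(e): forbidden (ΔS, ΔJ).
(d)–(f): forbidden (parity).
(e)–(f): forbidden (ΔS, ΔL, ΔJ).
Allowed pairs: 1 of 15.

1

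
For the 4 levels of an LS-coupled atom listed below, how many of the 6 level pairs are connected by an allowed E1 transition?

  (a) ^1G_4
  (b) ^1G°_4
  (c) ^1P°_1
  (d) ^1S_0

(a)–(b): allowed.
(a)–(c): forbidden (ΔL, ΔJ).
(a)–(d): forbidden (parity, ΔL, ΔJ).
(b)–(c): forbidden (parity, ΔL, ΔJ).
(b)–(d): forbidden (ΔL, ΔJ).
(c)–(d): allowed.
Allowed pairs: 2 of 6.

2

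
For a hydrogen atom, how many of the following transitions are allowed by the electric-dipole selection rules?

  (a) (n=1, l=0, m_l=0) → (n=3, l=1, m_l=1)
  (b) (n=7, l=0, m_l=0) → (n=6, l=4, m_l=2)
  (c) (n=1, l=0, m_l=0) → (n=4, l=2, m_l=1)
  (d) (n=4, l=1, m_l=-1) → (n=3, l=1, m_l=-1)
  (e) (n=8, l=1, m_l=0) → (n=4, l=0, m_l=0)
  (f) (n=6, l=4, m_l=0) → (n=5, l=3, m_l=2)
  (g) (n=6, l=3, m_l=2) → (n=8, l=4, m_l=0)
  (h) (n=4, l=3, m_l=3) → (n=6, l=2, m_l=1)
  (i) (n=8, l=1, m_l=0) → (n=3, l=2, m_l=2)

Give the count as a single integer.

(a) allowed
(b) forbidden — Δl = +4 (E1 requires Δl = ±1); Δm_l = +2 (E1 requires Δm_l = 0, ±1)
(c) forbidden — Δl = +2 (E1 requires Δl = ±1)
(d) forbidden — Δl = +0 (E1 requires Δl = ±1)
(e) allowed
(f) forbidden — Δm_l = +2 (E1 requires Δm_l = 0, ±1)
(g) forbidden — Δm_l = -2 (E1 requires Δm_l = 0, ±1)
(h) forbidden — Δm_l = -2 (E1 requires Δm_l = 0, ±1)
(i) forbidden — Δm_l = +2 (E1 requires Δm_l = 0, ±1)
Total allowed: 2 of 9.

2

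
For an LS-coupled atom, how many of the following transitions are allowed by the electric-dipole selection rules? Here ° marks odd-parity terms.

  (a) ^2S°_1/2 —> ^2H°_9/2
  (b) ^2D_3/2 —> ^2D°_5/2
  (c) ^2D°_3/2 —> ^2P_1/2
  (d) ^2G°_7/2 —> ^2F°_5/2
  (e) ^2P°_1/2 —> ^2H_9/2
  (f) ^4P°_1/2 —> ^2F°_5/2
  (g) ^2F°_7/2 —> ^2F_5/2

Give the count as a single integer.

3

(a) forbidden (parity, ΔL, ΔJ fail)
(b) allowed
(c) allowed
(d) forbidden (parity fails)
(e) forbidden (ΔL, ΔJ fail)
(f) forbidden (parity, ΔS, ΔL, ΔJ fail)
(g) allowed
Total allowed: 3 of 7.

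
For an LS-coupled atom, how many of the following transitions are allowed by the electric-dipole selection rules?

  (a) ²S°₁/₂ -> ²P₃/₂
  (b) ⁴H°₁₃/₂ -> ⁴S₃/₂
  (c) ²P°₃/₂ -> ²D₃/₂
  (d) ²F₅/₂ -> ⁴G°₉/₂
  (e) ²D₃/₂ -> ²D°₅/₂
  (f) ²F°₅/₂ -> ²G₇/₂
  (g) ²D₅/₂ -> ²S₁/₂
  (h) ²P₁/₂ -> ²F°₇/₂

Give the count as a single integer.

4

(a) allowed
(b) forbidden (ΔL, ΔJ fail)
(c) allowed
(d) forbidden (ΔS, ΔJ fail)
(e) allowed
(f) allowed
(g) forbidden (parity, ΔL, ΔJ fail)
(h) forbidden (ΔL, ΔJ fail)
Total allowed: 4 of 8.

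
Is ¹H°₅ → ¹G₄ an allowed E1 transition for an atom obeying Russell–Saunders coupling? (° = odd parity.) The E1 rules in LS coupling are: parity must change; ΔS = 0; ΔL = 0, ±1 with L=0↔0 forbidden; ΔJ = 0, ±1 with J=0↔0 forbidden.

Reading off the term symbols: S 0→0, L 5→4, J 5→4, parity odd→even.
Parity must change: odd → even — satisfied.
ΔS = 0: S: 0 → 0 — satisfied.
ΔL = 0, ±1 (not L=0↔0): L: 5 → 4, ΔL = -1 — satisfied.
ΔJ = 0, ±1 (not J=0↔0): J: 5 → 4, ΔJ = -1 — satisfied.
All four E1 rules are satisfied.

allowed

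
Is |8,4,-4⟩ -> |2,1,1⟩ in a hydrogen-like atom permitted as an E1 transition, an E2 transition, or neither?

Δl = 1 − 4 = -3; l_i + l_f = 5.
Δm_l = +5.
E1 (Δl = ±1, |Δm_l| ≤ 1): not satisfied.
E2 (Δl = 0,±2, l_i+l_f ≥ 2, |Δm_l| ≤ 2): not satisfied.

neither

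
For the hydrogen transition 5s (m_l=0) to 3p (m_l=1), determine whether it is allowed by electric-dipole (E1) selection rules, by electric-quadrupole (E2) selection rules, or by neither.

E1

Δl = 1 − 0 = +1; l_i + l_f = 1.
Δm_l = +1.
E1 (Δl = ±1, |Δm_l| ≤ 1): satisfied.
E2 (Δl = 0,±2, l_i+l_f ≥ 2, |Δm_l| ≤ 2): not satisfied.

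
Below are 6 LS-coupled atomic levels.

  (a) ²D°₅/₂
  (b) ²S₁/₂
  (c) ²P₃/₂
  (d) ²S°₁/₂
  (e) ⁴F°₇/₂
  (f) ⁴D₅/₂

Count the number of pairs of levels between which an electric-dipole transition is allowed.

(a)–(b): forbidden (ΔL, ΔJ).
(a)–(c): allowed.
(a)–(d): forbidden (parity, ΔL, ΔJ).
(a)–(e): forbidden (parity, ΔS).
(a)–(f): forbidden (ΔS).
(b)–(c): forbidden (parity).
(b)–(d): forbidden (ΔL).
(b)–(e): forbidden (ΔS, ΔL, ΔJ).
(b)–(f): forbidden (parity, ΔS, ΔL, ΔJ).
(c)–(d): allowed.
(c)–(e): forbidden (ΔS, ΔL, ΔJ).
(c)–(f): forbidden (parity, ΔS).
(d)–(e): forbidden (parity, ΔS, ΔL, ΔJ).
(d)–(f): forbidden (ΔS, ΔL, ΔJ).
(e)–(f): allowed.
Allowed pairs: 3 of 15.

3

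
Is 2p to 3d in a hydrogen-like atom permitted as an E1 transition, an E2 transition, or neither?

Δl = 2 − 1 = +1; l_i + l_f = 3.
E1 (Δl = ±1): satisfied.
E2 (Δl = 0,±2, l_i+l_f ≥ 2): not satisfied.

E1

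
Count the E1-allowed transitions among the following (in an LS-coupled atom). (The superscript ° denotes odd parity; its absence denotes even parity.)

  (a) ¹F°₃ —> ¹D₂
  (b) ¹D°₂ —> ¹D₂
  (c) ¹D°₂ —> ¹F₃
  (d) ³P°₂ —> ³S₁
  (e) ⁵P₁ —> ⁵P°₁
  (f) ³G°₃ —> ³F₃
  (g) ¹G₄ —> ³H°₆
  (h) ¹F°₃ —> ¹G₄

7

(a) allowed
(b) allowed
(c) allowed
(d) allowed
(e) allowed
(f) allowed
(g) forbidden (ΔS, ΔJ fail)
(h) allowed
Total allowed: 7 of 8.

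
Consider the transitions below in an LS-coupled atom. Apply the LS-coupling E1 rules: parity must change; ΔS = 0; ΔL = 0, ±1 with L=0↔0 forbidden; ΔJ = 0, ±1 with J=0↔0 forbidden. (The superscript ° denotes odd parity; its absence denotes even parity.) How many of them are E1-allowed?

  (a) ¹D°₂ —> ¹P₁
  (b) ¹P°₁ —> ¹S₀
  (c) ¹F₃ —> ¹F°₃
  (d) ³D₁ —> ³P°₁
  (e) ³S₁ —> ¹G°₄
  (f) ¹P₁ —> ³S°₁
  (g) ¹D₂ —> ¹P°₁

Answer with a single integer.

(a) allowed
(b) allowed
(c) allowed
(d) allowed
(e) forbidden (ΔS, ΔL, ΔJ fail)
(f) forbidden (ΔS fails)
(g) allowed
Total allowed: 5 of 7.

5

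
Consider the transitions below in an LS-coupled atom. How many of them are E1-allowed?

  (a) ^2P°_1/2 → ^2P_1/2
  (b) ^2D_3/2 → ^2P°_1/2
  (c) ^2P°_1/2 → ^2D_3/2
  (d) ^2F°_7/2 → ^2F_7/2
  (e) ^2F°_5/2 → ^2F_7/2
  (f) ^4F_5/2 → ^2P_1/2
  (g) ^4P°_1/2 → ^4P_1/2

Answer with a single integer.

6

(a) allowed
(b) allowed
(c) allowed
(d) allowed
(e) allowed
(f) forbidden (parity, ΔS, ΔL, ΔJ fail)
(g) allowed
Total allowed: 6 of 7.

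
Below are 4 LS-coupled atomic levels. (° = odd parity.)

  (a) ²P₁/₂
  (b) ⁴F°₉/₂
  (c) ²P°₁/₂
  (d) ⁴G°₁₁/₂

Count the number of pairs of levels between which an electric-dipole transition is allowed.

1

(a)–(b): forbidden (ΔS, ΔL, ΔJ).
(a)–(c): allowed.
(a)–(d): forbidden (ΔS, ΔL, ΔJ).
(b)–(c): forbidden (parity, ΔS, ΔL, ΔJ).
(b)–(d): forbidden (parity).
(c)–(d): forbidden (parity, ΔS, ΔL, ΔJ).
Allowed pairs: 1 of 6.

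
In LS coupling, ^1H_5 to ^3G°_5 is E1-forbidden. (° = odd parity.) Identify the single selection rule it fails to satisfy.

the ΔS = 0 rule

Parity must change: even → odd — ✓.
ΔS = 0: S: 0 → 1 — ✗.
ΔL = 0, ±1 (not L=0↔0): L: 5 → 4, ΔL = -1 — ✓.
ΔJ = 0, ±1 (not J=0↔0): J: 5 → 5, ΔJ = +0 — ✓.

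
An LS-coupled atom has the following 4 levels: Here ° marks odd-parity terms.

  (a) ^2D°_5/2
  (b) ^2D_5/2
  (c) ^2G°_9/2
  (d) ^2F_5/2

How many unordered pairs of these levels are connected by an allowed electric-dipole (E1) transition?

2

(a)–(b): allowed.
(a)–(c): forbidden (parity, ΔL, ΔJ).
(a)–(d): allowed.
(b)–(c): forbidden (ΔL, ΔJ).
(b)–(d): forbidden (parity).
(c)–(d): forbidden (ΔJ).
Allowed pairs: 2 of 6.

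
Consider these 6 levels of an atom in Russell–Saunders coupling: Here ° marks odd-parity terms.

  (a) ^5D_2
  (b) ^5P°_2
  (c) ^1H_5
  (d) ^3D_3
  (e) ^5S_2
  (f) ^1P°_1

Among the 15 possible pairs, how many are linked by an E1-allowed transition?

(a)–(b): allowed.
(a)–(c): forbidden (parity, ΔS, ΔL, ΔJ).
(a)–(d): forbidden (parity, ΔS).
(a)–(e): forbidden (parity, ΔL).
(a)–(f): forbidden (ΔS).
(b)–(c): forbidden (ΔS, ΔL, ΔJ).
(b)–(d): forbidden (ΔS).
(b)–(e): allowed.
(b)–(f): forbidden (parity, ΔS).
(c)–(d): forbidden (parity, ΔS, ΔL, ΔJ).
(c)–(e): forbidden (parity, ΔS, ΔL, ΔJ).
(c)–(f): forbidden (ΔL, ΔJ).
(d)–(e): forbidden (parity, ΔS, ΔL).
(d)–(f): forbidden (ΔS, ΔJ).
(e)–(f): forbidden (ΔS).
Allowed pairs: 2 of 15.

2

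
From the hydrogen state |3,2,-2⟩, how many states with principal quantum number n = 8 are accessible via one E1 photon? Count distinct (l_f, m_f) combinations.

E1 requires Δl = ±1, so l_f ∈ {1, 3}; with 0 ≤ l_f ≤ n_f−1 = 7, the allowed l_f values are {1, 3}.
For l_f = 1: m_f ∈ {m_i−1, m_i, m_i+1} ∩ [−1, 1] = {-1} → 1 state.
For l_f = 3: m_f ∈ {m_i−1, m_i, m_i+1} ∩ [−3, 3] = {-3, -2, -1} → 3 states.
Total: 4.

4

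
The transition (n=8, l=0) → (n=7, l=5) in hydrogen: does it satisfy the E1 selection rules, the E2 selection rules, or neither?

Δl = 5 − 0 = +5; l_i + l_f = 5.
E1 (Δl = ±1): not satisfied.
E2 (Δl = 0,±2, l_i+l_f ≥ 2): not satisfied.

neither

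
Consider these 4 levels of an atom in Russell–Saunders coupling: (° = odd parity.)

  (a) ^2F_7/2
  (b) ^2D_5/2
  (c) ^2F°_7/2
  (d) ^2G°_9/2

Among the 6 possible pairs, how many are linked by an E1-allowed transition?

3

(a)–(b): forbidden (parity).
(a)–(c): allowed.
(a)–(d): allowed.
(b)–(c): allowed.
(b)–(d): forbidden (ΔL, ΔJ).
(c)–(d): forbidden (parity).
Allowed pairs: 3 of 6.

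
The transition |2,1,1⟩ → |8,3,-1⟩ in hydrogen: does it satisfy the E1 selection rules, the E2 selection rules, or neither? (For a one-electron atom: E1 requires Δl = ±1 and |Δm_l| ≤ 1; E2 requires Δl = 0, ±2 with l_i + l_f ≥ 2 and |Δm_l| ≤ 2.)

E2

Δl = 3 − 1 = +2; l_i + l_f = 4.
Δm_l = -2.
E1 (Δl = ±1, |Δm_l| ≤ 1): not satisfied.
E2 (Δl = 0,±2, l_i+l_f ≥ 2, |Δm_l| ≤ 2): satisfied.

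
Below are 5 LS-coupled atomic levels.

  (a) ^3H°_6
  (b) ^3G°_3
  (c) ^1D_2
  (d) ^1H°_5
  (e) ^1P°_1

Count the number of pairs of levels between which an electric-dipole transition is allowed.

(a)–(b): forbidden (parity, ΔJ).
(a)–(c): forbidden (ΔS, ΔL, ΔJ).
(a)–(d): forbidden (parity, ΔS).
(a)–(e): forbidden (parity, ΔS, ΔL, ΔJ).
(b)–(c): forbidden (ΔS, ΔL).
(b)–(d): forbidden (parity, ΔS, ΔJ).
(b)–(e): forbidden (parity, ΔS, ΔL, ΔJ).
(c)–(d): forbidden (ΔL, ΔJ).
(c)–(e): allowed.
(d)–(e): forbidden (parity, ΔL, ΔJ).
Allowed pairs: 1 of 10.

1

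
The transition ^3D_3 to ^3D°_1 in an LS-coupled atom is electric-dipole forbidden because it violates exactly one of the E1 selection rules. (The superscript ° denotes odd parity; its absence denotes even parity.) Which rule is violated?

the ΔJ = 0, ±1 rule

ΔJ = 0, ±1 (not J=0↔0): J: 3 → 1, ΔJ = -2 — fails.
ΔS = 0: S: 1 → 1 — passes.
ΔL = 0, ±1 (not L=0↔0): L: 2 → 2, ΔL = +0 — passes.
Parity must change: even → odd — passes.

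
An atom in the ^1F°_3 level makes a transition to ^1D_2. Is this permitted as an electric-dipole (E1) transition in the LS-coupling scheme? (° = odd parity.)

allowed

Parity must change: odd → even — ok.
ΔJ = 0, ±1 (not J=0↔0): J: 3 → 2, ΔJ = -1 — ok.
ΔS = 0: S: 0 → 0 — ok.
ΔL = 0, ±1 (not L=0↔0): L: 3 → 2, ΔL = -1 — ok.
All four E1 rules are satisfied.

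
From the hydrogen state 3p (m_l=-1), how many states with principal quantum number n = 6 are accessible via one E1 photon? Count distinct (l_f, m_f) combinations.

E1 requires Δl = ±1, so l_f ∈ {0, 2}; with 0 ≤ l_f ≤ n_f−1 = 5, the allowed l_f values are {0, 2}.
For l_f = 0: m_f ∈ {m_i−1, m_i, m_i+1} ∩ [−0, 0] = {0} → 1 state.
For l_f = 2: m_f ∈ {m_i−1, m_i, m_i+1} ∩ [−2, 2] = {-2, -1, 0} → 3 states.
Total: 4.

4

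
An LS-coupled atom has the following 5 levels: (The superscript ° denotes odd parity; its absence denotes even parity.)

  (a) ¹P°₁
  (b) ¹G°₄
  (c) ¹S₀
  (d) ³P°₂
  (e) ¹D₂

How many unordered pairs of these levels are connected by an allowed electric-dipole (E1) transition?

(a)–(b): forbidden (parity, ΔL, ΔJ).
(a)–(c): allowed.
(a)–(d): forbidden (parity, ΔS).
(a)–(e): allowed.
(b)–(c): forbidden (ΔL, ΔJ).
(b)–(d): forbidden (parity, ΔS, ΔL, ΔJ).
(b)–(e): forbidden (ΔL, ΔJ).
(c)–(d): forbidden (ΔS, ΔJ).
(c)–(e): forbidden (parity, ΔL, ΔJ).
(d)–(e): forbidden (ΔS).
Allowed pairs: 2 of 10.

2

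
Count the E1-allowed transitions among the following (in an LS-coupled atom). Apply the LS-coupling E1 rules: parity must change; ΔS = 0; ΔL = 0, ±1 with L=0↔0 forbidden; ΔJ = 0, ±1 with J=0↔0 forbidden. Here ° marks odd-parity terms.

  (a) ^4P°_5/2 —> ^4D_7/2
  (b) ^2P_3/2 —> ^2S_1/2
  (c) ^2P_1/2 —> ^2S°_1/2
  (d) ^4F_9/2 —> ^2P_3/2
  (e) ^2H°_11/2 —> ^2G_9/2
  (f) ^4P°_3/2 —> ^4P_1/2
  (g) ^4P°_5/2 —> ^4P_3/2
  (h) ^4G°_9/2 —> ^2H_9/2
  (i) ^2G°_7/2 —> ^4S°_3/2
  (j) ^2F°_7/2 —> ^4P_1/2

(a) allowed
(b) forbidden (parity fails)
(c) allowed
(d) forbidden (parity, ΔS, ΔL, ΔJ fail)
(e) allowed
(f) allowed
(g) allowed
(h) forbidden (ΔS fails)
(i) forbidden (parity, ΔS, ΔL, ΔJ fail)
(j) forbidden (ΔS, ΔL, ΔJ fail)
Total allowed: 5 of 10.

5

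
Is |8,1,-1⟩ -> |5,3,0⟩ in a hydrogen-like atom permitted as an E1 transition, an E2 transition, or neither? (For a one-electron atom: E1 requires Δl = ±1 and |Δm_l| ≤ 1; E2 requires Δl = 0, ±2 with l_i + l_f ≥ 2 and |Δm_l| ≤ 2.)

Δl = 3 − 1 = +2; l_i + l_f = 4.
Δm_l = +1.
E1 (Δl = ±1, |Δm_l| ≤ 1): not satisfied.
E2 (Δl = 0,±2, l_i+l_f ≥ 2, |Δm_l| ≤ 2): satisfied.

E2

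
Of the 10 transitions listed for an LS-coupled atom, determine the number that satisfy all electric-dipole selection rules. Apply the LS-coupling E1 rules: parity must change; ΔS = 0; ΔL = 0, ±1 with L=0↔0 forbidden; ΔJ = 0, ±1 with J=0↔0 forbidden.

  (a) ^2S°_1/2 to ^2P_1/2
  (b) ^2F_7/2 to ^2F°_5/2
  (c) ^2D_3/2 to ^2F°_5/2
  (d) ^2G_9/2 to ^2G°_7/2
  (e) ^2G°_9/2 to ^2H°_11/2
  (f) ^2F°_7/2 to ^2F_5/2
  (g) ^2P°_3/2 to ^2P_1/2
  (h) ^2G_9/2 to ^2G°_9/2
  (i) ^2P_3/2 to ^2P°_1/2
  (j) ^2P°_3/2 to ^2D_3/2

9

(a) allowed
(b) allowed
(c) allowed
(d) allowed
(e) forbidden (parity fails)
(f) allowed
(g) allowed
(h) allowed
(i) allowed
(j) allowed
Total allowed: 9 of 10.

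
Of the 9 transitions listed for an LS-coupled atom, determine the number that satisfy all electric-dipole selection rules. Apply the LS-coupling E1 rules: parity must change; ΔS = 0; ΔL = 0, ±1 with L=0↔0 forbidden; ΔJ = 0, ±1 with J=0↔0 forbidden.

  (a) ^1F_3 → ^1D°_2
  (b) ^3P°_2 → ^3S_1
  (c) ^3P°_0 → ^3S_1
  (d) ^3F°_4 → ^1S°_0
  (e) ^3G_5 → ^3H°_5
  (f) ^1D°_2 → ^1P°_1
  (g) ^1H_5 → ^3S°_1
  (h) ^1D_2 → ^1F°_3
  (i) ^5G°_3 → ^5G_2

6

(a) allowed
(b) allowed
(c) allowed
(d) forbidden (parity, ΔS, ΔL, ΔJ fail)
(e) allowed
(f) forbidden (parity fails)
(g) forbidden (ΔS, ΔL, ΔJ fail)
(h) allowed
(i) allowed
Total allowed: 6 of 9.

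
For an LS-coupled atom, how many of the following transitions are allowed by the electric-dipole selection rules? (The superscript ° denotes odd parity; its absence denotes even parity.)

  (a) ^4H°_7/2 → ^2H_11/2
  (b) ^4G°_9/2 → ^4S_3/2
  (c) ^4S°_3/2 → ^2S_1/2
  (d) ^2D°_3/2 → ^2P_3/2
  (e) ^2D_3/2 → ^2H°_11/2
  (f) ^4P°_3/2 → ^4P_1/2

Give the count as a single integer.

2

(a) forbidden (ΔS, ΔJ fail)
(b) forbidden (ΔL, ΔJ fail)
(c) forbidden (ΔS, ΔL fail)
(d) allowed
(e) forbidden (ΔL, ΔJ fail)
(f) allowed
Total allowed: 2 of 6.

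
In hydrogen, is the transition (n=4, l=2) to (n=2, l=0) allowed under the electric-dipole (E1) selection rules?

forbidden

Initial l = 2, final l = 0, so Δl = -2. E1 requires Δl = ±1: ✗.
The transition is electric-dipole forbidden.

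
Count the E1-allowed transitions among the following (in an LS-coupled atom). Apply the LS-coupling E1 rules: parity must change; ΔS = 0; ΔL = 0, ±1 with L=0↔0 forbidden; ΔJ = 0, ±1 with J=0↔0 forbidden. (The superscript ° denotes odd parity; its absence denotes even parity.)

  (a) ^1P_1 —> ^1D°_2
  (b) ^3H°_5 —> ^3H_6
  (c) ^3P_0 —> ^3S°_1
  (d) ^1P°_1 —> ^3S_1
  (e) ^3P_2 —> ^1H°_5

(a) allowed
(b) allowed
(c) allowed
(d) forbidden (ΔS fails)
(e) forbidden (ΔS, ΔL, ΔJ fail)
Total allowed: 3 of 5.

3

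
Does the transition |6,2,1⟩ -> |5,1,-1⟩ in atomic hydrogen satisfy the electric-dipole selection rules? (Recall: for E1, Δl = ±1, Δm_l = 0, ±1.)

Δl = 1 − 2 = -1; the E1 rule Δl = ±1 is passes.
m_l: 1 → -1 (Δm_l = -2). |Δm_l| ≤ 1 fails.
The transition is electric-dipole forbidden.

forbidden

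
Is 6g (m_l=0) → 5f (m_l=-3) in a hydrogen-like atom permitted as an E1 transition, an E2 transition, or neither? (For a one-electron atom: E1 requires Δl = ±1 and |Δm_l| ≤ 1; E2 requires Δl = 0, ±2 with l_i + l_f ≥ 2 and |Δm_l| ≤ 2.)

neither

Δl = 3 − 4 = -1; l_i + l_f = 7.
Δm_l = -3.
E1 (Δl = ±1, |Δm_l| ≤ 1): not satisfied.
E2 (Δl = 0,±2, l_i+l_f ≥ 2, |Δm_l| ≤ 2): not satisfied.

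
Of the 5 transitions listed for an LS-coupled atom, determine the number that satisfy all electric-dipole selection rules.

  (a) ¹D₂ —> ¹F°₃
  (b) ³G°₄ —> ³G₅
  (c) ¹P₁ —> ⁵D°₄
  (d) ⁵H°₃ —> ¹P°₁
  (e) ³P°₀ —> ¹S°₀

2

(a) allowed
(b) allowed
(c) forbidden (ΔS, ΔJ fail)
(d) forbidden (parity, ΔS, ΔL, ΔJ fail)
(e) forbidden (parity, ΔS, ΔJ fail)
Total allowed: 2 of 5.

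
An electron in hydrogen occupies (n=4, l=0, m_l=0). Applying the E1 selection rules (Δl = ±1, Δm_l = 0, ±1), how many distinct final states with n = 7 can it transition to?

3

E1 requires Δl = ±1, so l_f ∈ {-1, 1}; with 0 ≤ l_f ≤ n_f−1 = 6, the allowed l_f values are {1}.
For l_f = 1: m_f ∈ {m_i−1, m_i, m_i+1} ∩ [−1, 1] = {-1, 0, 1} → 3 states.
Total: 3.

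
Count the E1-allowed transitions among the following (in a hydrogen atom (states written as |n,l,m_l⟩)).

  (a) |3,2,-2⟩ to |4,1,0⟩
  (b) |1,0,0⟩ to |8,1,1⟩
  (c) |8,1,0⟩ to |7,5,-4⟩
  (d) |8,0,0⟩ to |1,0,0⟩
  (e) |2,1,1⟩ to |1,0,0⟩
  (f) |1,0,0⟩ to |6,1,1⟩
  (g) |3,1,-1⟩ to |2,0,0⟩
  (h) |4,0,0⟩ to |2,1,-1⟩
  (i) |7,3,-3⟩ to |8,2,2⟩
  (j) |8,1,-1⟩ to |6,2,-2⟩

6

(a) forbidden — Δm_l = +2 (E1 requires Δm_l = 0, ±1)
(b) allowed
(c) forbidden — Δl = +4 (E1 requires Δl = ±1); Δm_l = -4 (E1 requires Δm_l = 0, ±1)
(d) forbidden — Δl = +0 (E1 requires Δl = ±1)
(e) allowed
(f) allowed
(g) allowed
(h) allowed
(i) forbidden — Δm_l = +5 (E1 requires Δm_l = 0, ±1)
(j) allowed
Total allowed: 6 of 10.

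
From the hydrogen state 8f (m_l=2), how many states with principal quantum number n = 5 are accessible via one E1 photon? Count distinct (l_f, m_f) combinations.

5

E1 requires Δl = ±1, so l_f ∈ {2, 4}; with 0 ≤ l_f ≤ n_f−1 = 4, the allowed l_f values are {2, 4}.
For l_f = 2: m_f ∈ {m_i−1, m_i, m_i+1} ∩ [−2, 2] = {1, 2} → 2 states.
For l_f = 4: m_f ∈ {m_i−1, m_i, m_i+1} ∩ [−4, 4] = {1, 2, 3} → 3 states.
Total: 5.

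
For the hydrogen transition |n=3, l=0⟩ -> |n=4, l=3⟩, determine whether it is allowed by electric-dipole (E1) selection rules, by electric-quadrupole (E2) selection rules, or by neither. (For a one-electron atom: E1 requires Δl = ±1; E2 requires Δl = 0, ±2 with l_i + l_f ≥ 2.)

neither

Δl = 3 − 0 = +3; l_i + l_f = 3.
E1 (Δl = ±1): not satisfied.
E2 (Δl = 0,±2, l_i+l_f ≥ 2): not satisfied.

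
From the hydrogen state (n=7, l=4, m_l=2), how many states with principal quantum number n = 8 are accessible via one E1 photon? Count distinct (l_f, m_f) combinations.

6

E1 requires Δl = ±1, so l_f ∈ {3, 5}; with 0 ≤ l_f ≤ n_f−1 = 7, the allowed l_f values are {3, 5}.
For l_f = 3: m_f ∈ {m_i−1, m_i, m_i+1} ∩ [−3, 3] = {1, 2, 3} → 3 states.
For l_f = 5: m_f ∈ {m_i−1, m_i, m_i+1} ∩ [−5, 5] = {1, 2, 3} → 3 states.
Total: 6.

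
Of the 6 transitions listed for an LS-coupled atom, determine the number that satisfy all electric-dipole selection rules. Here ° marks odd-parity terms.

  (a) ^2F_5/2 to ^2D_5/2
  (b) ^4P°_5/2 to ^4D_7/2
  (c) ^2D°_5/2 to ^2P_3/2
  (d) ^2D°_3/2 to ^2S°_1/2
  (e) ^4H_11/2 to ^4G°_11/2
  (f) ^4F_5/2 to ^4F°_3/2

4

(a) forbidden (parity fails)
(b) allowed
(c) allowed
(d) forbidden (parity, ΔL fail)
(e) allowed
(f) allowed
Total allowed: 4 of 6.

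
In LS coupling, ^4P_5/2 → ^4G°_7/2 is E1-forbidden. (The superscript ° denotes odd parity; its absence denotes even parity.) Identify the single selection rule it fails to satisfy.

the ΔL = 0, ±1 rule

Reading off the term symbols: S 3/2→3/2, L 1→4, J 5/2→7/2, parity even→odd.
Parity must change: even → odd — ok.
ΔS = 0: S: 3/2 → 3/2 — ok.
ΔL = 0, ±1 (not L=0↔0): L: 1 → 4, ΔL = +3 — fails.
ΔJ = 0, ±1 (not J=0↔0): J: 5/2 → 7/2, ΔJ = +1 — ok.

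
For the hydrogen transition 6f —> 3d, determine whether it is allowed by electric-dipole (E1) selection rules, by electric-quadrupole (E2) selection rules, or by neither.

Δl = 2 − 3 = -1; l_i + l_f = 5.
E1 (Δl = ±1): satisfied.
E2 (Δl = 0,±2, l_i+l_f ≥ 2): not satisfied.

E1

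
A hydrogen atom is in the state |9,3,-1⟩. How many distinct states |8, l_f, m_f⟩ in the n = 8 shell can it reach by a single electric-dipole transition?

6

E1 requires Δl = ±1, so l_f ∈ {2, 4}; with 0 ≤ l_f ≤ n_f−1 = 7, the allowed l_f values are {2, 4}.
For l_f = 2: m_f ∈ {m_i−1, m_i, m_i+1} ∩ [−2, 2] = {-2, -1, 0} → 3 states.
For l_f = 4: m_f ∈ {m_i−1, m_i, m_i+1} ∩ [−4, 4] = {-2, -1, 0} → 3 states.
Total: 6.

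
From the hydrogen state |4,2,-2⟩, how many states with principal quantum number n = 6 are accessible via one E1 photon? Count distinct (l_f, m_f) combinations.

4

E1 requires Δl = ±1, so l_f ∈ {1, 3}; with 0 ≤ l_f ≤ n_f−1 = 5, the allowed l_f values are {1, 3}.
For l_f = 1: m_f ∈ {m_i−1, m_i, m_i+1} ∩ [−1, 1] = {-1} → 1 state.
For l_f = 3: m_f ∈ {m_i−1, m_i, m_i+1} ∩ [−3, 3] = {-3, -2, -1} → 3 states.
Total: 4.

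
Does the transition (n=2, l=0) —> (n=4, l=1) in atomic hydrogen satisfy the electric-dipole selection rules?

Δl = 1 − 0 = +1; the E1 rule Δl = ±1 is passes.
All E1 selection rules are satisfied.

allowed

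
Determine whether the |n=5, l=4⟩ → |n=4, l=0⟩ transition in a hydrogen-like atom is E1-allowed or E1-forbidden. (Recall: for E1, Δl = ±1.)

forbidden

Initial l = 4, final l = 0, so Δl = -4. E1 requires Δl = ±1: fails.
The transition is electric-dipole forbidden.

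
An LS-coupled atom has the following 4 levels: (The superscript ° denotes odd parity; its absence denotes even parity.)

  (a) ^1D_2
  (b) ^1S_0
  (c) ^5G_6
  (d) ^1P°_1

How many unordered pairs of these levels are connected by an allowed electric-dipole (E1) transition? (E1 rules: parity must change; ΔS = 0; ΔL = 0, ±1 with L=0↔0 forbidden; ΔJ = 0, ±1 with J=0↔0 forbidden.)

2

(a)–(b): forbidden (parity, ΔL, ΔJ).
(a)–(c): forbidden (parity, ΔS, ΔL, ΔJ).
(a)–(d): allowed.
(b)–(c): forbidden (parity, ΔS, ΔL, ΔJ).
(b)–(d): allowed.
(c)–(d): forbidden (ΔS, ΔL, ΔJ).
Allowed pairs: 2 of 6.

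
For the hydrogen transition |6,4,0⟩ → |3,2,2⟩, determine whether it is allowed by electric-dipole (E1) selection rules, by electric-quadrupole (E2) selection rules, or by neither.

Δl = 2 − 4 = -2; l_i + l_f = 6.
Δm_l = +2.
E1 (Δl = ±1, |Δm_l| ≤ 1): not satisfied.
E2 (Δl = 0,±2, l_i+l_f ≥ 2, |Δm_l| ≤ 2): satisfied.

E2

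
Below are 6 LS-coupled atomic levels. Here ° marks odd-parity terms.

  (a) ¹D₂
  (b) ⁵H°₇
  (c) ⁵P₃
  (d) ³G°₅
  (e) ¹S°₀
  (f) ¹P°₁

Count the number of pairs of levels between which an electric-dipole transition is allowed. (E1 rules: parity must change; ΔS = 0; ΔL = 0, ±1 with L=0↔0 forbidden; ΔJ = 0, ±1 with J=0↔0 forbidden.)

1

(a)–(b): forbidden (ΔS, ΔL, ΔJ).
(a)–(c): forbidden (parity, ΔS).
(a)–(d): forbidden (ΔS, ΔL, ΔJ).
(a)–(e): forbidden (ΔL, ΔJ).
(a)–(f): allowed.
(b)–(c): forbidden (ΔL, ΔJ).
(b)–(d): forbidden (parity, ΔS, ΔJ).
(b)–(e): forbidden (parity, ΔS, ΔL, ΔJ).
(b)–(f): forbidden (parity, ΔS, ΔL, ΔJ).
(c)–(d): forbidden (ΔS, ΔL, ΔJ).
(c)–(e): forbidden (ΔS, ΔJ).
(c)–(f): forbidden (ΔS, ΔJ).
(d)–(e): forbidden (parity, ΔS, ΔL, ΔJ).
(d)–(f): forbidden (parity, ΔS, ΔL, ΔJ).
(e)–(f): forbidden (parity).
Allowed pairs: 1 of 15.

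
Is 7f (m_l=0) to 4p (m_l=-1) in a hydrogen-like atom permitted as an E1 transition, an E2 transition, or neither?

E2

Δl = 1 − 3 = -2; l_i + l_f = 4.
Δm_l = -1.
E1 (Δl = ±1, |Δm_l| ≤ 1): not satisfied.
E2 (Δl = 0,±2, l_i+l_f ≥ 2, |Δm_l| ≤ 2): satisfied.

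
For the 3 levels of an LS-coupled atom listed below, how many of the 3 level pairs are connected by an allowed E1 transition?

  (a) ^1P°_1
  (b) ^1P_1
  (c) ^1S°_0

(a)–(b): allowed.
(a)–(c): forbidden (parity).
(b)–(c): allowed.
Allowed pairs: 2 of 3.

2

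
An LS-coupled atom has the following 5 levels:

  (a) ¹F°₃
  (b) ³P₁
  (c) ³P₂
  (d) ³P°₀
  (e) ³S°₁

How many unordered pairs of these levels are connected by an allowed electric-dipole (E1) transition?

(a)–(b): forbidden (ΔS, ΔL, ΔJ).
(a)–(c): forbidden (ΔS, ΔL).
(a)–(d): forbidden (parity, ΔS, ΔL, ΔJ).
(a)–(e): forbidden (parity, ΔS, ΔL, ΔJ).
(b)–(c): forbidden (parity).
(b)–(d): allowed.
(b)–(e): allowed.
(c)–(d): forbidden (ΔJ).
(c)–(e): allowed.
(d)–(e): forbidden (parity).
Allowed pairs: 3 of 10.

3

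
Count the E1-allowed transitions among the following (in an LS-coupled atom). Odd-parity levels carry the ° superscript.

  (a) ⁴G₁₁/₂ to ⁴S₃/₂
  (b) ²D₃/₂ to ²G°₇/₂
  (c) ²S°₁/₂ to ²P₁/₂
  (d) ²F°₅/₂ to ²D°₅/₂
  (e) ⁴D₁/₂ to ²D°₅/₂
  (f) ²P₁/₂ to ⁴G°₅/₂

1

(a) forbidden (parity, ΔL, ΔJ fail)
(b) forbidden (ΔL, ΔJ fail)
(c) allowed
(d) forbidden (parity fails)
(e) forbidden (ΔS, ΔJ fail)
(f) forbidden (ΔS, ΔL, ΔJ fail)
Total allowed: 1 of 6.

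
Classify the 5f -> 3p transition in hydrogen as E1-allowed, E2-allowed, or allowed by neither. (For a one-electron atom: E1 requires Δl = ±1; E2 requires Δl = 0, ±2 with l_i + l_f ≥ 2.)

E2

Δl = 1 − 3 = -2; l_i + l_f = 4.
E1 (Δl = ±1): not satisfied.
E2 (Δl = 0,±2, l_i+l_f ≥ 2): satisfied.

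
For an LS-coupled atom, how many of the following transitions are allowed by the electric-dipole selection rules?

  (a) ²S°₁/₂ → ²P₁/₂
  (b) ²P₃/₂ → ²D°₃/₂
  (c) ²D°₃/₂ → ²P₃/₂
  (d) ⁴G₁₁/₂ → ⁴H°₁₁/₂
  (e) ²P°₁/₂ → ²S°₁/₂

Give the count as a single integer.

4

(a) allowed
(b) allowed
(c) allowed
(d) allowed
(e) forbidden (parity fails)
Total allowed: 4 of 5.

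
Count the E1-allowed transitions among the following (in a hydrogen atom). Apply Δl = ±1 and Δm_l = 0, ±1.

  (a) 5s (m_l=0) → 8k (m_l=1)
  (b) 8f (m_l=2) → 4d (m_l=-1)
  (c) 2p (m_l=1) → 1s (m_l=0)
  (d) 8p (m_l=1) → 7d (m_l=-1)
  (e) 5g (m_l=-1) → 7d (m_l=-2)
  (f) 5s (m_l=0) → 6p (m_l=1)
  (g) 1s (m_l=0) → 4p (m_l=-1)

(a) forbidden — Δl = +7 (E1 requires Δl = ±1)
(b) forbidden — Δm_l = -3 (E1 requires Δm_l = 0, ±1)
(c) allowed
(d) forbidden — Δm_l = -2 (E1 requires Δm_l = 0, ±1)
(e) forbidden — Δl = -2 (E1 requires Δl = ±1)
(f) allowed
(g) allowed
Total allowed: 3 of 7.

3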